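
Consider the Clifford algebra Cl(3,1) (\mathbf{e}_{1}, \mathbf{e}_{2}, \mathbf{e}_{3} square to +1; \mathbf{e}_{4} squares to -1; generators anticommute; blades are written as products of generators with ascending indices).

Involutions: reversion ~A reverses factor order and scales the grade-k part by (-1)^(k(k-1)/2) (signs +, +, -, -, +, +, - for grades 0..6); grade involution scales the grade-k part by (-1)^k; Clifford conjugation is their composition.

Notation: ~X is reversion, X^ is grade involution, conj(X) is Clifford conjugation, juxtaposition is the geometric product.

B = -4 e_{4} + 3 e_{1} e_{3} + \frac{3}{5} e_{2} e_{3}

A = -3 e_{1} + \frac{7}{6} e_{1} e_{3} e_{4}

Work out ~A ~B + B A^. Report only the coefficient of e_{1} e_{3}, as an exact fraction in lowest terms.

first term: 9 e_{3} - \frac{7}{2} e_{4} - \frac{14}{3} e_{1} e_{3} + 12 e_{1} e_{4} + \frac{9}{5} e_{1} e_{2} e_{3} - \frac{7}{10} e_{1} e_{2} e_{4}
second term: -9 e_{3} + \frac{7}{2} e_{4} - \frac{14}{3} e_{1} e_{3} + 12 e_{1} e_{4} + \frac{9}{5} e_{1} e_{2} e_{3} - \frac{7}{10} e_{1} e_{2} e_{4}
Answer: -\frac{28}{3}


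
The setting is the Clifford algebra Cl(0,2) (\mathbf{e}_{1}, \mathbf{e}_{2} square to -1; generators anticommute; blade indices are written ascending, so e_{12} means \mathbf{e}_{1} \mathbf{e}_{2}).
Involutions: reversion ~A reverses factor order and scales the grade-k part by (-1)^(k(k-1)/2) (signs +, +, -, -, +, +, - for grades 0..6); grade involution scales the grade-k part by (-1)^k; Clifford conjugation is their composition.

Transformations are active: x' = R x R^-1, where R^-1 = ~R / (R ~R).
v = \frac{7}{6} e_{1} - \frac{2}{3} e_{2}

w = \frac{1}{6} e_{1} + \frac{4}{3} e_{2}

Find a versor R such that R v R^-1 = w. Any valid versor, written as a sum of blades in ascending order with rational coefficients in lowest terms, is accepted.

Here q(v) = q(w) = -\frac{65}{36}; the classical choice R = v + w = \frac{4}{3} e_{1} + \frac{2}{3} e_{2} then realises v -> w under the sandwich.
Answer: \frac{4}{3} e_{1} + \frac{2}{3} e_{2}


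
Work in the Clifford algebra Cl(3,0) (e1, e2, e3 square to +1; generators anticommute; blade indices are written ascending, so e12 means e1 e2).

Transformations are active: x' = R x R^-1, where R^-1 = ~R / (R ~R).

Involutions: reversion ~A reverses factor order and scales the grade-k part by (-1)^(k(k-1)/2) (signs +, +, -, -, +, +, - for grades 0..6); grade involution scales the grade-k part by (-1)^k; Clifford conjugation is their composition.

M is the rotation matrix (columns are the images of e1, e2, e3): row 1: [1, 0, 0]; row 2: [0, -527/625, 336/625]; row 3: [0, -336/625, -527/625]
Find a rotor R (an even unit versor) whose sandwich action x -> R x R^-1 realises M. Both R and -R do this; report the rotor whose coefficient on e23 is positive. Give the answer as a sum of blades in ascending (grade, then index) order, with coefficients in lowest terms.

Method: write R = a + b12*e12 + b13*e13 + b23*e23 with a^2 + b12^2 + b13^2 + b23^2 = 1 (so R^-1 = ~R). Expanding the columns R e_j ~R gives tr M = 4a^2 - 1 and, from the antisymmetric part, M21 - M12 = -4a*b12, M13 - M31 = 4a*b13, M32 - M23 = -4a*b23.
Here tr M = -429/625, so a^2 = (1 + tr M)/4 = 49/625 and a = ±7/25. Taking a = 7/25: M21 - M12 = 0, M13 - M31 = 0, M32 - M23 = -672/625, giving b12 = 0, b13 = 0, b23 = 24/25, i.e. R = 7/25 + 24/25*e23.
Its e23 coefficient is already positive.
Answer: 7/25 + 24/25*e23. Key observation: the double cover Spin(3) -> SO(3) sends R and -R to the same matrix (trace -429/625 here), so the stated sign of the e23 coefficient is what selects one sheet.


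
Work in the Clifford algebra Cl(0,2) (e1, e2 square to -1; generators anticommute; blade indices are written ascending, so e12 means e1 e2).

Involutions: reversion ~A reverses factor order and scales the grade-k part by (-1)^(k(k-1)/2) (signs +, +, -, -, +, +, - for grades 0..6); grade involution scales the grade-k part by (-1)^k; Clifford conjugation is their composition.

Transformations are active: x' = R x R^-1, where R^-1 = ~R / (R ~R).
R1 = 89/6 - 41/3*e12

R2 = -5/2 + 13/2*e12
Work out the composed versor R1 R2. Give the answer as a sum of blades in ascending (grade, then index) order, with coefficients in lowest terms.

Distribute over the terms of R1 (each basis-blade product reordered to ascending indices, repeated generators contracted through their squares):
(89/6) R2 = -445/12 + 1157/12*e12
(-41/3*e12) R2 = 533/6 + 205/6*e12
Summing the partial products and collecting blades:
Answer: 207/4 + 1567/12*e12


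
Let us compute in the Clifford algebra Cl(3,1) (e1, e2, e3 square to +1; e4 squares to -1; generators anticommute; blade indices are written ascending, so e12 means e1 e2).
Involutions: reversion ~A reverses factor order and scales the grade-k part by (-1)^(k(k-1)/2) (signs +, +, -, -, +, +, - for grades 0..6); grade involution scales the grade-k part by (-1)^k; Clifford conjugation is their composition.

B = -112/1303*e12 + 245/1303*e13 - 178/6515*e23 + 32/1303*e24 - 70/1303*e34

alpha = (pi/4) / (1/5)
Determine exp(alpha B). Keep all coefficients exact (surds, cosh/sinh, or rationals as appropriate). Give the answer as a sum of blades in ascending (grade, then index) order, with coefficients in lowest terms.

B^2 term by term: the squares give (-112/1303)^2*(e12)^2 + (245/1303)^2*(e13)^2 + (-178/6515)^2*(e23)^2 + (32/1303)^2*(e24)^2 + (-70/1303)^2*(e34)^2 = 12544/1697809*(-1) + 60025/1697809*(-1) + 31684/42445225*(-1) + 1024/1697809*(+1) + 4900/1697809*(+1) = -1/25 (each basis 2-blade squares to minus the product of its generators' squares); cross terms between blades sharing an index anticommute and cancel; the commuting (index-disjoint) pairs give grade-4 terms 2*c*c'*(blade product), which cancel blade by blade — e1234: 15680/1697809 - 15680/1697809 = 0 — confirming B is simple. So B^2 = -1/25.
B^2 = -1/25 — circular case — the even/odd split gives cos and sin: l = 1/5, alpha*l = pi/4, so exp(alpha B) = cos(pi/4) + (sin(pi/4)/(1/5))*B = sqrt(2)/2 + (5*sqrt(2)/2)*B.
Answer: sqrt(2)/2 - 280*sqrt(2)/1303*e12 + 1225*sqrt(2)/2606*e13 - 89*sqrt(2)/1303*e23 + 80*sqrt(2)/1303*e24 - 175*sqrt(2)/1303*e34


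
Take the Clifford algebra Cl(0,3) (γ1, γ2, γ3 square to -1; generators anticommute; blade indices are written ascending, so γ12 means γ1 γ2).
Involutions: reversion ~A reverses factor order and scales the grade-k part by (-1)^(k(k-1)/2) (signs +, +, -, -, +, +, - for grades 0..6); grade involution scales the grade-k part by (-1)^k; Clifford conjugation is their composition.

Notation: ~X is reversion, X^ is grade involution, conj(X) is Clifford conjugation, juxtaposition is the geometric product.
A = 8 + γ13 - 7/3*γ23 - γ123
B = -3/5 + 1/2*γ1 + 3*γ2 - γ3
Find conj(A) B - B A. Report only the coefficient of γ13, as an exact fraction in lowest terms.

first term: -24/5 + 3*γ1 + 79/3*γ2 - 3/2*γ3 - γ12 - 12/5*γ13 - 9/10*γ23 + 143/30*γ123
second term: -24/5 + 3*γ1 + 79/3*γ2 - 3/2*γ3 - γ12 - 18/5*γ13 + 19/10*γ23 - 107/30*γ123
Answer: 6/5


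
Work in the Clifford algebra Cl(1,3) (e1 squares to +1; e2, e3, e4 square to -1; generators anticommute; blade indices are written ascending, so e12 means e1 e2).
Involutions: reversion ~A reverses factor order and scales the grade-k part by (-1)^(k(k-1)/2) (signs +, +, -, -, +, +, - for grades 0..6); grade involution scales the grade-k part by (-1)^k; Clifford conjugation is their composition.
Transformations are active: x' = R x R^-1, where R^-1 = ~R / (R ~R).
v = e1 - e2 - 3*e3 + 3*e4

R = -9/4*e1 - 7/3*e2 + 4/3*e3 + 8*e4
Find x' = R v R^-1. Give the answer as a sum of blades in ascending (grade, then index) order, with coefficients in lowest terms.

~R = -9/4*e1 - 7/3*e2 + 4/3*e3 + 8*e4, and R ~R = -9527/144, so R^-1 = ~R / (-9527/144).
R v = -295/12 + 55/12*e12 + 65/12*e13 - 59/4*e14 + 25/3*e23 + e24 + 28*e34
Answer: -25457/9527*e1 - 999/1361*e2 + 38021/9527*e3 + 28059/9527*e4


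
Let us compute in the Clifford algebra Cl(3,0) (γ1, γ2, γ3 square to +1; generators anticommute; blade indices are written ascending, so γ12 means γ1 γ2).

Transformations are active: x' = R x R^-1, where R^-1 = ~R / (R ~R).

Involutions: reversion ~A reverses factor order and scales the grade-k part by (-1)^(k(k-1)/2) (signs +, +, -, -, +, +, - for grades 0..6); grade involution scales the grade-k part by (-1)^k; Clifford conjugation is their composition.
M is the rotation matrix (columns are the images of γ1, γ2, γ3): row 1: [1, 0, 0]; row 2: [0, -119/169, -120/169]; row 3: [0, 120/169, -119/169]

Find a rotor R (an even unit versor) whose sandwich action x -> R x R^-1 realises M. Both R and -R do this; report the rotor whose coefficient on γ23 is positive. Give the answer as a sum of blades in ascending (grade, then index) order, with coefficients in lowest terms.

Method: write R = a + b12*γ12 + b13*γ13 + b23*γ23 with a^2 + b12^2 + b13^2 + b23^2 = 1 (so R^-1 = ~R). Expanding the columns R e_j ~R gives tr M = 4a^2 - 1 and, from the antisymmetric part, M21 - M12 = -4a*b12, M13 - M31 = 4a*b13, M32 - M23 = -4a*b23.
Here tr M = -69/169, so a^2 = (1 + tr M)/4 = 25/169 and a = ±5/13. Taking a = 5/13: M21 - M12 = 0, M13 - M31 = 0, M32 - M23 = 240/169, giving b12 = 0, b13 = 0, b23 = -12/13, i.e. R = 5/13 - 12/13*γ23.
Its γ23 coefficient is negative, so report the other preimage -R.
Answer: -5/13 + 12/13*γ23. Recall the cover is two-to-one: with M of trace -69/169, both preimages act alike, and the stated γ23 sign chooses the sheet.


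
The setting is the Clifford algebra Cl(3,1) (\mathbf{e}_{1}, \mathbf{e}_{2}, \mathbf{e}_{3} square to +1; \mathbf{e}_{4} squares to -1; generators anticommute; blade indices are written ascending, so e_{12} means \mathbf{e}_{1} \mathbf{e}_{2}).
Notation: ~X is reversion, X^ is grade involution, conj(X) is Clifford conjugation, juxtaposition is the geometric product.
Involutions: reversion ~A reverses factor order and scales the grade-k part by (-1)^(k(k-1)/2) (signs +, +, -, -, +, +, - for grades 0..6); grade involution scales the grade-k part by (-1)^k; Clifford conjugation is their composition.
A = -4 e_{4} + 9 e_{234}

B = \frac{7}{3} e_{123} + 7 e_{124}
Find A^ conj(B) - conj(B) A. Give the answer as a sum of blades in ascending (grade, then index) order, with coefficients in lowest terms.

first term: -28 e_{12} - 63 e_{13} - 21 e_{14} - \frac{28}{3} e_{1234}
second term: 28 e_{12} - 63 e_{13} - 21 e_{14} - \frac{28}{3} e_{1234}
Answer: -56 e_{12}


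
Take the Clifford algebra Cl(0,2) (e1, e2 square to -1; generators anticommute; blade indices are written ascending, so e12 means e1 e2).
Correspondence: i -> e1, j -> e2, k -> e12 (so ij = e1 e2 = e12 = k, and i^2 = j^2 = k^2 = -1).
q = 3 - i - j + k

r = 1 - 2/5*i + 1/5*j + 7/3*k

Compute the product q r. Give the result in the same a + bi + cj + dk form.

In blades: q = 3 - e1 - e2 + e12, r = 1 - 2/5*e1 + 1/5*e2 + 7/3*e12.
Distribute q over r term by term (generator squares from the signature, products reordered to ascending indices): (3)*r = 3 - 6/5*e1 + 3/5*e2 + 7*e12; (-e1)*r = -2/5 - e1 + 7/3*e2 - 1/5*e12; (-e2)*r = 1/5 - 7/3*e1 - e2 - 2/5*e12; (e12)*r = -7/3 - 1/5*e1 - 2/5*e2 + e12.
Sum: 7/15 - 71/15*e1 + 23/15*e2 + 37/5*e12; translating back through the correspondence:
Answer: 7/15 - 71/15*i + 23/15*j + 37/5*k


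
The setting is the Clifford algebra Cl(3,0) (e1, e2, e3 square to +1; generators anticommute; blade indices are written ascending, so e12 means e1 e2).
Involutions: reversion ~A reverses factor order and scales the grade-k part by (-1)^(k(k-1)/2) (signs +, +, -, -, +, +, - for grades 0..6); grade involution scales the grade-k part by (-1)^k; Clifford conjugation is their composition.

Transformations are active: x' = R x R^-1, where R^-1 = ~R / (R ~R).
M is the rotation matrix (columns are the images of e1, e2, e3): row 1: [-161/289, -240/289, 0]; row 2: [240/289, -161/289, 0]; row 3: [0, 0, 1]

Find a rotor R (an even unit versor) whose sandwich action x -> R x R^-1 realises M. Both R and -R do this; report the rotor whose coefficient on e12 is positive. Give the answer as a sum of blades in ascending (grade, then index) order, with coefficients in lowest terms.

Method: write R = a + b12*e12 + b13*e13 + b23*e23 with a^2 + b12^2 + b13^2 + b23^2 = 1 (so R^-1 = ~R). Expanding the columns R e_j ~R gives tr M = 4a^2 - 1 and, from the antisymmetric part, M21 - M12 = -4a*b12, M13 - M31 = 4a*b13, M32 - M23 = -4a*b23.
Here tr M = -33/289, so a^2 = (1 + tr M)/4 = 64/289 and a = ±8/17. Taking a = 8/17: M21 - M12 = 480/289, M13 - M31 = 0, M32 - M23 = 0, giving b12 = -15/17, b13 = 0, b23 = 0, i.e. R = 8/17 - 15/17*e12.
Its e12 coefficient is negative, so report the other preimage -R.
Answer: -8/17 + 15/17*e12. Note: both R and -R realise this M (trace -33/289); the covering map identifies them, and the e12-coefficient sign is the tie-breaker.


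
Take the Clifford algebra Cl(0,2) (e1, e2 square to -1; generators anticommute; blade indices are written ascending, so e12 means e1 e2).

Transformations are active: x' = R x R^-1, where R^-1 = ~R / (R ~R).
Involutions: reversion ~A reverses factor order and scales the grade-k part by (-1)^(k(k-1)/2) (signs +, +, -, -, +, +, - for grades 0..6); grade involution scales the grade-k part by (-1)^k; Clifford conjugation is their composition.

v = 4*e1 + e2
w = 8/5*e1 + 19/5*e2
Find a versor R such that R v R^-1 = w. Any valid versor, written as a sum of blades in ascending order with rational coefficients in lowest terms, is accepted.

Take R = v + w = 28/5*e1 + 24/5*e2. Because q(v) = q(w) = -17, conjugation by R sends v exactly to w.
Answer: 28/5*e1 + 24/5*e2


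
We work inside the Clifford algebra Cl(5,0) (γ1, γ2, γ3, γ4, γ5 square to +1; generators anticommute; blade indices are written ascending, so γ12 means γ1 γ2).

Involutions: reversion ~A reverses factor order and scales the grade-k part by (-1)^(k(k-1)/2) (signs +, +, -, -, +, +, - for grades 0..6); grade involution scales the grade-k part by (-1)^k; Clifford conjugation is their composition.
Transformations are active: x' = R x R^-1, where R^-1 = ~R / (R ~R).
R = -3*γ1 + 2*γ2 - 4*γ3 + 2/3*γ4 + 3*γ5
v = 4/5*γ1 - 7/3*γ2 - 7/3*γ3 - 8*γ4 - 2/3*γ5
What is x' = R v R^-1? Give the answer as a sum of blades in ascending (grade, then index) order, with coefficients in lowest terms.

~R = -3*γ1 + 2*γ2 - 4*γ3 + 2/3*γ4 + 3*γ5, and R ~R = 346/9, so R^-1 = ~R / (346/9).
R v = -76/15 + 27/5*γ12 + 51/5*γ13 + 352/15*γ14 - 2/5*γ15 - 14*γ23 - 130/9*γ24 + 17/3*γ25 + 302/9*γ34 + 29/3*γ35 + 212/9*γ45
Answer: -8/865*γ1 + 4687/2595*γ2 + 8791/2595*γ3 + 6768/865*γ4 - 322/2595*γ5


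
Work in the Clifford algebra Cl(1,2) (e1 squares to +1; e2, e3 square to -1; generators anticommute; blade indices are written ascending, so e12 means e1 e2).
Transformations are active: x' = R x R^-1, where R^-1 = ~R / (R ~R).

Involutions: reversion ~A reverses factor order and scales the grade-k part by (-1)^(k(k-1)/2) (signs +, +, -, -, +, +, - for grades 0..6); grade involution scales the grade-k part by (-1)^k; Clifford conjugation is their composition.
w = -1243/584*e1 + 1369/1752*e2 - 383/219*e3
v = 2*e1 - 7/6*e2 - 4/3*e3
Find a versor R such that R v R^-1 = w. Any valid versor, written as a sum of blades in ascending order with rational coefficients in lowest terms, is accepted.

Take R = v + w = -75/584*e1 - 225/584*e2 - 225/73*e3. Because q(v) = q(w) = 31/36, conjugation by R sends v exactly to w.
Answer: -75/584*e1 - 225/584*e2 - 225/73*e3


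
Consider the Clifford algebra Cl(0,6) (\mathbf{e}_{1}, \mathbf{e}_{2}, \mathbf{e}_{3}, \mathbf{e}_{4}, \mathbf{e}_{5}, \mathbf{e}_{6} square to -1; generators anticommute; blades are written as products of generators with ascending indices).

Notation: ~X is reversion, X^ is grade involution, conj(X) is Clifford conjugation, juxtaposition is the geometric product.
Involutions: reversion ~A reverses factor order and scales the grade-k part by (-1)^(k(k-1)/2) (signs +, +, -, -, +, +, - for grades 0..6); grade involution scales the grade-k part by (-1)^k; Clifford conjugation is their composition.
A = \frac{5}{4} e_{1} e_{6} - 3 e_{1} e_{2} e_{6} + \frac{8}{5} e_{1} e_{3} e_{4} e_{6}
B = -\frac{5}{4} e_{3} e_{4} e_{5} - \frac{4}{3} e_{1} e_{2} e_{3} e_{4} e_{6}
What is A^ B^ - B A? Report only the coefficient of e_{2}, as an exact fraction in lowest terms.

first term: -\frac{32}{15} e_{2} + 4 e_{3} e_{4} + 2 e_{1} e_{5} e_{6} + \frac{5}{3} e_{2} e_{3} e_{4} - \frac{25}{16} e_{1} e_{3} e_{4} e_{5} e_{6} - \frac{15}{4} e_{1} e_{2} e_{3} e_{4} e_{5} e_{6}
second term: \frac{32}{15} e_{2} + 4 e_{3} e_{4} - 2 e_{1} e_{5} e_{6} - \frac{5}{3} e_{2} e_{3} e_{4} + \frac{25}{16} e_{1} e_{3} e_{4} e_{5} e_{6} + \frac{15}{4} e_{1} e_{2} e_{3} e_{4} e_{5} e_{6}
Answer: -\frac{64}{15}


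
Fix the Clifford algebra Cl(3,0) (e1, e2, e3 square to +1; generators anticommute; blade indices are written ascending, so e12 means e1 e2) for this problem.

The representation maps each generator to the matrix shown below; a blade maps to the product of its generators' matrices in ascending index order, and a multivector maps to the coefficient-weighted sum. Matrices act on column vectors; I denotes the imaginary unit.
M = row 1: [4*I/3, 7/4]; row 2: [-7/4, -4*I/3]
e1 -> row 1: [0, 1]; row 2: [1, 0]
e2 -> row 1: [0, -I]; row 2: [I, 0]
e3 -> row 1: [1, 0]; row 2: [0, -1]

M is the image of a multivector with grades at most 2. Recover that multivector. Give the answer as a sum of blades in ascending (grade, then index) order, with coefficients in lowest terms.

Method: 1, rho(e1), rho(e2), rho(e3) form a trace-orthogonal basis of the 2x2 complex matrices (tr(X Y) = 2 if X = Y, else 0), so M = m0*1 + m1*rho(e1) + m2*rho(e2) + m3*rho(e3) with m0 = tr(M)/2 = 0, m1 = tr(M rho(e1))/2 = 0, m2 = tr(M rho(e2))/2 = 7*I/4, m3 = tr(M rho(e3))/2 = 4*I/3.
Multiplying table entries, the bivector images are rho(e12) = I*rho(e3), rho(e13) = -I*rho(e2), rho(e23) = I*rho(e1); with real blade coefficients the real parts of m0..m3 are the coefficients of 1, e1, e2, e3 and the imaginary parts give the bivectors (e23: Im m1, e13: -Im m2, e12: Im m3).
Answer: 4/3*e12 - 7/4*e13


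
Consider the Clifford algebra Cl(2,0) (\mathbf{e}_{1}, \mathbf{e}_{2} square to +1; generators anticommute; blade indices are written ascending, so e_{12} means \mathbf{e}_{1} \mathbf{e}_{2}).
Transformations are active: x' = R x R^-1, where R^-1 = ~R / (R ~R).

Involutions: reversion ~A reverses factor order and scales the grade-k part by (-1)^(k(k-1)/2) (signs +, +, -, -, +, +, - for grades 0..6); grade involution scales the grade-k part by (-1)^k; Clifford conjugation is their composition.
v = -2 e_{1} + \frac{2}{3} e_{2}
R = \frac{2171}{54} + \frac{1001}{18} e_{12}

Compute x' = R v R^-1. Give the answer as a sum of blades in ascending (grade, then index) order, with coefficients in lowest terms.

~R = \frac{2171}{54} - \frac{1001}{18} e_{12}, and R ~R = \frac{6865625}{1458}, so R^-1 = ~R / (\frac{6865625}{1458}).
R v = -\frac{130}{3} e_{1} + \frac{11180}{81} e_{2}
Answer: \frac{10238}{8125} e_{1} + \frac{41198}{24375} e_{2}


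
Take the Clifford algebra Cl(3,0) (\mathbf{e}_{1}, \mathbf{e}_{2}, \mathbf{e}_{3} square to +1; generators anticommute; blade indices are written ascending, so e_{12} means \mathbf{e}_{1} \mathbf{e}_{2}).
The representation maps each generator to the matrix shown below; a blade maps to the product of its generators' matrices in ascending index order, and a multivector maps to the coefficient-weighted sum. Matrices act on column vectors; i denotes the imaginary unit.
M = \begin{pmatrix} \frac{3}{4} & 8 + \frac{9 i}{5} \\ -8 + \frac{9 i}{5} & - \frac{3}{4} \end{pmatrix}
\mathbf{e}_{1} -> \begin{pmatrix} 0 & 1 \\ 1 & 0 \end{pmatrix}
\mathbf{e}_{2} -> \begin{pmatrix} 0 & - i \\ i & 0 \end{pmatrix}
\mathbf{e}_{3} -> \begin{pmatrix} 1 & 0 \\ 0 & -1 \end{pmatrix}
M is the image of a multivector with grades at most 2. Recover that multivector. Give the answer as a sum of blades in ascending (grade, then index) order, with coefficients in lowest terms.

Method: 1, rho(e_{1}), rho(e_{2}), rho(e_{3}) form a trace-orthogonal basis of the 2x2 complex matrices (tr(X Y) = 2 if X = Y, else 0), so M = m0*1 + m1*rho(e_{1}) + m2*rho(e_{2}) + m3*rho(e_{3}) with m0 = tr(M)/2 = 0, m1 = tr(M rho(e_{1}))/2 = \frac{9 i}{5}, m2 = tr(M rho(e_{2}))/2 = 8 i, m3 = tr(M rho(e_{3}))/2 = \frac{3}{4}.
Multiplying table entries, the bivector images are rho(e_{12}) = i*rho(e_{3}), rho(e_{13}) = -i*rho(e_{2}), rho(e_{23}) = i*rho(e_{1}); with real blade coefficients the real parts of m0..m3 are the coefficients of 1, e_{1}, e_{2}, e_{3} and the imaginary parts give the bivectors (e_{23}: Im m1, e_{13}: -Im m2, e_{12}: Im m3).
Answer: \frac{3}{4} e_{3} - 8 e_{13} + \frac{9}{5} e_{23}


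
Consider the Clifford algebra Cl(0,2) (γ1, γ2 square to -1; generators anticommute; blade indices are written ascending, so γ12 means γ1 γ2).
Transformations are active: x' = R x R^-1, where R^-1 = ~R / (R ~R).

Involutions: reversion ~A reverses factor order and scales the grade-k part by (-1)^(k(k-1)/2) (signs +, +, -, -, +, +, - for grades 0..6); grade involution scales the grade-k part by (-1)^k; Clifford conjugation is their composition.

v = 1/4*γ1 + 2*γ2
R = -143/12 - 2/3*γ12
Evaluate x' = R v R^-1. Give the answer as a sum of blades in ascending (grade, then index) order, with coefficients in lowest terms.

~R = -143/12 + 2/3*γ12, and R ~R = 20513/144, so R^-1 = ~R / (20513/144).
R v = -79/48*γ1 - 24*γ2
Answer: 2081/82052*γ1 + 41342/20513*γ2


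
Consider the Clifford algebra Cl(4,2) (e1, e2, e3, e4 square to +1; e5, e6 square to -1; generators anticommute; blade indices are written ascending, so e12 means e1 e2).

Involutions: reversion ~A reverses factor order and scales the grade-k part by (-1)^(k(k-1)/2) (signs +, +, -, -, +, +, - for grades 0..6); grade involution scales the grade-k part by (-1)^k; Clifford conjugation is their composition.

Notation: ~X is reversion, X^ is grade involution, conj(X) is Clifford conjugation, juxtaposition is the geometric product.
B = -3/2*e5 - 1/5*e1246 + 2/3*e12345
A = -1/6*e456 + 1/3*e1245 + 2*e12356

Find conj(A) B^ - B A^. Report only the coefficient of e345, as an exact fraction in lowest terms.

first term: 2/9*e3 - 19/12*e46 - 1/15*e56 - 1/2*e124 - 1/30*e125 + 2/5*e345 - 28/9*e1236
second term: -2/9*e3 - 19/12*e46 + 1/15*e56 - 1/2*e124 + 1/30*e125 - 2/5*e345 + 28/9*e1236
Answer: 4/5


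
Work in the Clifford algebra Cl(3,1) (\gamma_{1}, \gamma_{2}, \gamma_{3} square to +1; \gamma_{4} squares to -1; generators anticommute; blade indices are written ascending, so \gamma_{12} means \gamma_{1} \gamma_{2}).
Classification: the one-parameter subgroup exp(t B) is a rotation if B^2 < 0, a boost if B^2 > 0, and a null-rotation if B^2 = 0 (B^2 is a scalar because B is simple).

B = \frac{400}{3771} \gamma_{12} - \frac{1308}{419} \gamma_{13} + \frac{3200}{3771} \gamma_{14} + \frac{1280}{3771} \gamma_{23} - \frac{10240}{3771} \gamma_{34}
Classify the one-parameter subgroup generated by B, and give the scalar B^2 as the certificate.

B^2 term by term: the squares give (\frac{400}{3771})^2*(\gamma_{12})^2 + (-\frac{1308}{419})^2*(\gamma_{13})^2 + (\frac{3200}{3771})^2*(\gamma_{14})^2 + (\frac{1280}{3771})^2*(\gamma_{23})^2 + (-\frac{10240}{3771})^2*(\gamma_{34})^2 = \frac{160000}{14220441}*(-1) + \frac{1710864}{175561}*(-1) + \frac{10240000}{14220441}*(+1) + \frac{1638400}{14220441}*(-1) + \frac{104857600}{14220441}*(+1) = -\frac{16}{9} (each basis 2-blade squares to minus the product of its generators' squares); cross terms between blades sharing an index anticommute and cancel; the commuting (index-disjoint) pairs give grade-4 terms 2*c*c'*(blade product), which cancel blade by blade — \gamma_{1234}: -\frac{8192000}{14220441} + \frac{8192000}{14220441} = 0 — confirming B is simple. So B^2 = -\frac{16}{9}.
Answer: rotation, certificate B^2 = -\frac{16}{9}. No conjugation can change B^2 = -\frac{16}{9}; the sign gives the class.


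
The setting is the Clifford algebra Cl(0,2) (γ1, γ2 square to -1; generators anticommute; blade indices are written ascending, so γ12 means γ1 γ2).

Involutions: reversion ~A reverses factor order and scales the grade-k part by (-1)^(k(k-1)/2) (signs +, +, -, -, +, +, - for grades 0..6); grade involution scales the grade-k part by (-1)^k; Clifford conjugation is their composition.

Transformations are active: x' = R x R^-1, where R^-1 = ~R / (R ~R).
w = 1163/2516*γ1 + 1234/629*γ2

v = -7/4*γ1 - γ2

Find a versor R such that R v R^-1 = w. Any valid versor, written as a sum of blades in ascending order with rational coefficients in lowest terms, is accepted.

Sketch: the shared square -65/16 makes R = v + w = -810/629*γ1 + 605/629*γ2 the natural versor; its sandwich fixes that direction, negates (v - w)/2, and sends v to w.
Answer: -810/629*γ1 + 605/629*γ2


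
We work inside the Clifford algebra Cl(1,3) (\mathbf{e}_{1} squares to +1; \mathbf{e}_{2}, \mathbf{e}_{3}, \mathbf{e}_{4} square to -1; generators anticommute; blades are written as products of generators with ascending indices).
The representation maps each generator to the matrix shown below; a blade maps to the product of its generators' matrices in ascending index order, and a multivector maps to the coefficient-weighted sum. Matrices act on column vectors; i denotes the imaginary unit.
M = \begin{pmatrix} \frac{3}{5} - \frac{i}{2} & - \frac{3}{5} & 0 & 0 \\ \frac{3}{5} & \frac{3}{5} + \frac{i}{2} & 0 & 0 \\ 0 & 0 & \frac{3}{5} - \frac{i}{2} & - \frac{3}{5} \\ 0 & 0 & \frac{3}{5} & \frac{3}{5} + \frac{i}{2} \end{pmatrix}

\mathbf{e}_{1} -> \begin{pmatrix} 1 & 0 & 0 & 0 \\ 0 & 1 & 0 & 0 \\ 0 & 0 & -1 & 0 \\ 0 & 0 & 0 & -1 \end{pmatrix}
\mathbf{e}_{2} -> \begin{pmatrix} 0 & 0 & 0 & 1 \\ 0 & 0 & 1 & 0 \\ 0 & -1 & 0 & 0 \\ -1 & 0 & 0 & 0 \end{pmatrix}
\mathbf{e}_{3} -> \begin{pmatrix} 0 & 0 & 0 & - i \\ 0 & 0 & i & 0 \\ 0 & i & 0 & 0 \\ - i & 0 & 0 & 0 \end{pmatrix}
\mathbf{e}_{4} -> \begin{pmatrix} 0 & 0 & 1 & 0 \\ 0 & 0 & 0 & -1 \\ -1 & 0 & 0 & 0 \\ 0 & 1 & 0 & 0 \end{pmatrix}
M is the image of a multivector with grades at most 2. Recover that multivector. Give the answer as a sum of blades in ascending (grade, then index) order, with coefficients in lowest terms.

Method: the blade images are trace-orthogonal — tr(rho(e_A) rho(e_B)^-1) = 4 if A = B and 0 otherwise — and rho(e_A)^-1 = (e_A)^2 * rho(e_A) with (e_A)^2 = +1 or -1, so the coefficient of e_A in the preimage is (e_A)^2 * tr(M rho(e_A))/4.
Nonzero projections over blades of grade <= 2: 1: (1)^2 = +1, tr(M 1) = \frac{12}{5}, coefficient \frac{3}{5}; e_{2} e_{3}: (e_{2} e_{3})^2 = -1, tr(M rho(e_{2} e_{3})) = -2, coefficient \frac{1}{2}; e_{2} e_{4}: (e_{2} e_{4})^2 = -1, tr(M rho(e_{2} e_{4})) = \frac{12}{5}, coefficient -\frac{3}{5}. Every other blade of grade <= 2 projects to 0.
Answer: \frac{3}{5} + \frac{1}{2} e_{2} e_{3} - \frac{3}{5} e_{2} e_{4}


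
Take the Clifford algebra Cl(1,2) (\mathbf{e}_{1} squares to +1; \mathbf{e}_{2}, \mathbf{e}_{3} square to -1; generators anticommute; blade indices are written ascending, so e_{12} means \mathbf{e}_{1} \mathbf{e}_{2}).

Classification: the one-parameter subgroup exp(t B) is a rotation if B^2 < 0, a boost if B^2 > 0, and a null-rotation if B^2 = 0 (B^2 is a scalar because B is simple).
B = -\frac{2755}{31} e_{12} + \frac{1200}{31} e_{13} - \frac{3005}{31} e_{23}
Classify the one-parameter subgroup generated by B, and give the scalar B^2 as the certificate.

B^2 term by term: the squares give (-\frac{2755}{31})^2*(e_{12})^2 + (\frac{1200}{31})^2*(e_{13})^2 + (-\frac{3005}{31})^2*(e_{23})^2 = \frac{7590025}{961}*(+1) + \frac{1440000}{961}*(+1) + \frac{9030025}{961}*(-1) = 0 (each basis 2-blade squares to minus the product of its generators' squares); cross terms between blades sharing an index anticommute and cancel. So B^2 = 0.
Answer: null-rotation, certificate B^2 = 0. B^2 = 0 is basis-independent, so its sign is the whole story.


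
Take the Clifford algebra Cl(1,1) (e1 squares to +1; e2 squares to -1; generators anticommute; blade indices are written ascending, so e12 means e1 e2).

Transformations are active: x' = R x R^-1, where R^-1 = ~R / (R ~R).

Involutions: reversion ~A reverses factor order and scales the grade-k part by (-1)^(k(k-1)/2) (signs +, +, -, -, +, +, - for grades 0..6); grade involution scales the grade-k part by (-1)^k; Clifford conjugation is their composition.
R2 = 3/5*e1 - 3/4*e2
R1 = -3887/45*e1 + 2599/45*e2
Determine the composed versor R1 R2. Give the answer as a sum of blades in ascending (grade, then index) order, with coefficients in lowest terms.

Distribute over the terms of R1 (each basis-blade product reordered to ascending indices, repeated generators contracted through their squares):
(-3887/45*e1) R2 = -3887/75 + 3887/60*e12
(2599/45*e2) R2 = 2599/60 - 2599/75*e12
Summing the partial products and collecting blades:
Answer: -851/100 + 3013/100*e12


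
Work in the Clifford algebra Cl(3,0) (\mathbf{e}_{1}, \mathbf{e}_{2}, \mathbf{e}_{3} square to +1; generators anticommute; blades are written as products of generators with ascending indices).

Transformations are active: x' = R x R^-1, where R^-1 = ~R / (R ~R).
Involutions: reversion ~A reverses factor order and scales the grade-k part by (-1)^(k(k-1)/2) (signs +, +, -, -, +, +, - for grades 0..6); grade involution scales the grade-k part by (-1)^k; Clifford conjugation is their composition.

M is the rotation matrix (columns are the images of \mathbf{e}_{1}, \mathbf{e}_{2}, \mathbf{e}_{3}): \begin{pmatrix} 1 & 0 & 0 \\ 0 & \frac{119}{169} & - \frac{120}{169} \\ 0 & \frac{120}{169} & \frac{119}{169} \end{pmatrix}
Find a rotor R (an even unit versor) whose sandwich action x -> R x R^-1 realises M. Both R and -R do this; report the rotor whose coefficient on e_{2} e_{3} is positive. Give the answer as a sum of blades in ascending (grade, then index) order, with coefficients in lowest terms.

Method: write R = a + b12*e_{1} e_{2} + b13*e_{1} e_{3} + b23*e_{2} e_{3} with a^2 + b12^2 + b13^2 + b23^2 = 1 (so R^-1 = ~R). Expanding the columns R e_j ~R gives tr M = 4a^2 - 1 and, from the antisymmetric part, M21 - M12 = -4a*b12, M13 - M31 = 4a*b13, M32 - M23 = -4a*b23.
Here tr M = \frac{407}{169}, so a^2 = (1 + tr M)/4 = \frac{144}{169} and a = ±\frac{12}{13}. Taking a = \frac{12}{13}: M21 - M12 = 0, M13 - M31 = 0, M32 - M23 = \frac{240}{169}, giving b12 = 0, b13 = 0, b23 = -\frac{5}{13}, i.e. R = \frac{12}{13} - \frac{5}{13} e_{2} e_{3}.
Its e_{2} e_{3} coefficient is negative, so report the other preimage -R.
Answer: -\frac{12}{13} + \frac{5}{13} e_{2} e_{3}. Why the constraint matters: R and -R act identically through the sandwich — M has trace \frac{407}{169} either way — so only the sign condition on e_{2} e_{3} picks one of the two preimages.


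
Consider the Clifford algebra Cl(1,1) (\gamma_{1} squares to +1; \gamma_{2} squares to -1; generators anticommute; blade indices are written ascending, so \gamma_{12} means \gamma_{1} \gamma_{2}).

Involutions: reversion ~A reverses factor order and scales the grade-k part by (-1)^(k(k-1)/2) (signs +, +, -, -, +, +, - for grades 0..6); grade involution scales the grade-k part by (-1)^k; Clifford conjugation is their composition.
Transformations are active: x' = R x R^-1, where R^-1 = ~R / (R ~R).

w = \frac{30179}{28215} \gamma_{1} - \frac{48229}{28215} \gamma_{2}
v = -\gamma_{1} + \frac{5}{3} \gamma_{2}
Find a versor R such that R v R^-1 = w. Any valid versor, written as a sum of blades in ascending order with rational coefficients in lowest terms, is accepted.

A norm check does it: q(v) = q(w) = -\frac{16}{9}, hence R = v + w = \frac{1964}{28215} \gamma_{1} - \frac{1204}{28215} \gamma_{2} realises the map — parallel part kept, (v - w)/2 negated, v carried to w.
Answer: \frac{1964}{28215} \gamma_{1} - \frac{1204}{28215} \gamma_{2}


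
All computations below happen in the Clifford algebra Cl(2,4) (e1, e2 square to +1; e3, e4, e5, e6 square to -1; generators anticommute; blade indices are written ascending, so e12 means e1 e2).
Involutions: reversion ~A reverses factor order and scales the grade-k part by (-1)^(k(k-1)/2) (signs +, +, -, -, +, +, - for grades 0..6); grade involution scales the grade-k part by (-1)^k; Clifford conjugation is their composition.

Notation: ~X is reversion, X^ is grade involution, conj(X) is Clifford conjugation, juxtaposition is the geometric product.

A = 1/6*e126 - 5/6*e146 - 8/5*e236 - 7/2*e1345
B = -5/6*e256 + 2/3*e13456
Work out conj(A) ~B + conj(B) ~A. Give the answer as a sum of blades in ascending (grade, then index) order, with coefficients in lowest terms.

first term: 7/3*e6 - 5/36*e15 - 17/9*e35 - 317/180*e1245 + 1/9*e2345 - 35/12*e12346
second term: -7/3*e6 + 5/36*e15 + 7/9*e35 + 67/180*e1245 - 1/9*e2345 - 35/12*e12346
Answer: -10/9*e35 - 25/18*e1245 - 35/6*e12346


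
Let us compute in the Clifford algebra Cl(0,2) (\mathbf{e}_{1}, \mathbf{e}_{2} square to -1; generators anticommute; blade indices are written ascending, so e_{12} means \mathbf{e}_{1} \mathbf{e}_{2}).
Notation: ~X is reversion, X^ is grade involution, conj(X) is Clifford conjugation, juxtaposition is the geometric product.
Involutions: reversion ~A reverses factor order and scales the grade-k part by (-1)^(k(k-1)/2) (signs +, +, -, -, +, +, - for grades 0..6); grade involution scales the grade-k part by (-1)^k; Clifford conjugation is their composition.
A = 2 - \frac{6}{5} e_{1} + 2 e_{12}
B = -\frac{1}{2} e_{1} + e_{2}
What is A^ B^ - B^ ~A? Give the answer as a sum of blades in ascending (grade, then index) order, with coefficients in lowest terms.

first term: -\frac{3}{5} + 3 e_{1} - e_{2} - \frac{6}{5} e_{12}
second term: \frac{3}{5} + 3 e_{1} - e_{2} - \frac{6}{5} e_{12}
Answer: -\frac{6}{5}


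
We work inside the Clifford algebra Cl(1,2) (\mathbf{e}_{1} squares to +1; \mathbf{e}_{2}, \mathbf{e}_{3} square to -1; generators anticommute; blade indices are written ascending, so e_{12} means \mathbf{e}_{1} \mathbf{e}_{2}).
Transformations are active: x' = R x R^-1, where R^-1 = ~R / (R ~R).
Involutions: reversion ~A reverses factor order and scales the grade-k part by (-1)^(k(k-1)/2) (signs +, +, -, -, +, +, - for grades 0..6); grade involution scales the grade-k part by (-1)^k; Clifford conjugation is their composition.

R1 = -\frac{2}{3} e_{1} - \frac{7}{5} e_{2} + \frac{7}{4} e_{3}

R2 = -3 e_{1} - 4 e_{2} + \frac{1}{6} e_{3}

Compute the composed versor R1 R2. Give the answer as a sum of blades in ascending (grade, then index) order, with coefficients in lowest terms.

Distribute over the terms of R1 (each basis-blade product reordered to ascending indices, repeated generators contracted through their squares):
(-\frac{2}{3} e_{1}) R2 = 2 + \frac{8}{3} e_{12} - \frac{1}{9} e_{13}
(-\frac{7}{5} e_{2}) R2 = -\frac{28}{5} - \frac{21}{5} e_{12} - \frac{7}{30} e_{23}
(\frac{7}{4} e_{3}) R2 = -\frac{7}{24} + \frac{21}{4} e_{13} + 7 e_{23}
Summing the partial products and collecting blades:
Answer: -\frac{467}{120} - \frac{23}{15} e_{12} + \frac{185}{36} e_{13} + \frac{203}{30} e_{23}


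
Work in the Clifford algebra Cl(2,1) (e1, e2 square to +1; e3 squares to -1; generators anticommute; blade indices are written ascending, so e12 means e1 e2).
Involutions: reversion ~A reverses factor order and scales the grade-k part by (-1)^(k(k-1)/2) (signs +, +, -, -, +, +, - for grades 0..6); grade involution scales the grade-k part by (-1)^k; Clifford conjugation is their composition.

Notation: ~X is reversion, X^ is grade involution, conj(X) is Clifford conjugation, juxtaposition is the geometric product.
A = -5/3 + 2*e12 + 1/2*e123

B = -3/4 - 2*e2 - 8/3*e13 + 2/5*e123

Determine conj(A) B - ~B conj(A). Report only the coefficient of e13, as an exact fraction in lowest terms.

first term: 29/20 + 4*e1 + 14/3*e2 + 4/5*e3 + 3/2*e12 + 49/9*e13 - 16/3*e23 - 25/24*e123
second term: 21/20 - 4*e1 + 2*e2 - 4/5*e3 + 3/2*e12 - 31/9*e13 - 16/3*e23 + 7/24*e123
Answer: 80/9


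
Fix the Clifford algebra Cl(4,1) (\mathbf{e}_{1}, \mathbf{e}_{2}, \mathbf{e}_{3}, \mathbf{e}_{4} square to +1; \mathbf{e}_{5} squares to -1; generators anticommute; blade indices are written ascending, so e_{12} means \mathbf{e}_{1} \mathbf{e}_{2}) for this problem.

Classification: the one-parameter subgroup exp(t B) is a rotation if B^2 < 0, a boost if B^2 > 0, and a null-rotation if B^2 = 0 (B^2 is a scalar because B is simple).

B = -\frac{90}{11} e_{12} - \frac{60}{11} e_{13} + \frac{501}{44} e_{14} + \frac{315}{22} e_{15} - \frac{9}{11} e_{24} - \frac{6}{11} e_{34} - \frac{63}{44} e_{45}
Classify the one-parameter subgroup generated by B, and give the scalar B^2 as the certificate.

B^2 term by term: the squares give (-\frac{90}{11})^2*(e_{12})^2 + (-\frac{60}{11})^2*(e_{13})^2 + (\frac{501}{44})^2*(e_{14})^2 + (\frac{315}{22})^2*(e_{15})^2 + (-\frac{9}{11})^2*(e_{24})^2 + (-\frac{6}{11})^2*(e_{34})^2 + (-\frac{63}{44})^2*(e_{45})^2 = \frac{8100}{121}*(-1) + \frac{3600}{121}*(-1) + \frac{251001}{1936}*(-1) + \frac{99225}{484}*(+1) + \frac{81}{121}*(-1) + \frac{36}{121}*(-1) + \frac{3969}{1936}*(+1) = -\frac{81}{4} (each basis 2-blade squares to minus the product of its generators' squares); cross terms between blades sharing an index anticommute and cancel; the commuting (index-disjoint) pairs give grade-4 terms 2*c*c'*(blade product), which cancel blade by blade — e_{1234}: \frac{1080}{121} - \frac{1080}{121} = 0; e_{1245}: \frac{2835}{121} - \frac{2835}{121} = 0; e_{1345}: \frac{1890}{121} - \frac{1890}{121} = 0 — confirming B is simple. So B^2 = -\frac{81}{4}.
Answer: rotation, certificate B^2 = -\frac{81}{4}. Why this suffices: the scalar -\frac{81}{4} survives any versor conjugation, so its sign alone determines the class however B is presented.


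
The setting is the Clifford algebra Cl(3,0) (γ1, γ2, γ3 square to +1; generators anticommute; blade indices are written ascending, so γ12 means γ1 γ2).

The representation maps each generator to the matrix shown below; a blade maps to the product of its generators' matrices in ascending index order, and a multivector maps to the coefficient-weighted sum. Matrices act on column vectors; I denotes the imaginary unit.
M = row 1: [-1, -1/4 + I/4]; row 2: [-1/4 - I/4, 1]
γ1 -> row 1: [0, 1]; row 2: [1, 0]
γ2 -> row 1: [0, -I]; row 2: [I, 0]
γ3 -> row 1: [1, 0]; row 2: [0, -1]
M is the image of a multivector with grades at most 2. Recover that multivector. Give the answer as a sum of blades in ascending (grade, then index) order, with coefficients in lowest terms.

Method: 1, rho(γ1), rho(γ2), rho(γ3) form a trace-orthogonal basis of the 2x2 complex matrices (tr(X Y) = 2 if X = Y, else 0), so M = m0*1 + m1*rho(γ1) + m2*rho(γ2) + m3*rho(γ3) with m0 = tr(M)/2 = 0, m1 = tr(M rho(γ1))/2 = -1/4, m2 = tr(M rho(γ2))/2 = -1/4, m3 = tr(M rho(γ3))/2 = -1.
Multiplying table entries, the bivector images are rho(γ12) = I*rho(γ3), rho(γ13) = -I*rho(γ2), rho(γ23) = I*rho(γ1); with real blade coefficients the real parts of m0..m3 are the coefficients of 1, γ1, γ2, γ3 and the imaginary parts give the bivectors (γ23: Im m1, γ13: -Im m2, γ12: Im m3).
Answer: -1/4*γ1 - 1/4*γ2 - γ3


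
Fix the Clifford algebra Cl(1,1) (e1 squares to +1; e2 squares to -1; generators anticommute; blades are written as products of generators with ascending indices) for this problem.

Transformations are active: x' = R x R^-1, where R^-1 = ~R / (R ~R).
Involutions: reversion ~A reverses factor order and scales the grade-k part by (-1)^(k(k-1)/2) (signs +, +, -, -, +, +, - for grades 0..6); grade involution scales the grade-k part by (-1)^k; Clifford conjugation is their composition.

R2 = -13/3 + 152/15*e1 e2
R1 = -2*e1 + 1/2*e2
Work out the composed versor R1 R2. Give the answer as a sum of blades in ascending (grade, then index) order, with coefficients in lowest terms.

Distribute over the terms of R1 (each basis-blade product reordered to ascending indices, repeated generators contracted through their squares):
(-2*e1) R2 = 26/3*e1 - 304/15*e2
(1/2*e2) R2 = 76/15*e1 - 13/6*e2
Summing the partial products and collecting blades:
Answer: 206/15*e1 - 673/30*e2


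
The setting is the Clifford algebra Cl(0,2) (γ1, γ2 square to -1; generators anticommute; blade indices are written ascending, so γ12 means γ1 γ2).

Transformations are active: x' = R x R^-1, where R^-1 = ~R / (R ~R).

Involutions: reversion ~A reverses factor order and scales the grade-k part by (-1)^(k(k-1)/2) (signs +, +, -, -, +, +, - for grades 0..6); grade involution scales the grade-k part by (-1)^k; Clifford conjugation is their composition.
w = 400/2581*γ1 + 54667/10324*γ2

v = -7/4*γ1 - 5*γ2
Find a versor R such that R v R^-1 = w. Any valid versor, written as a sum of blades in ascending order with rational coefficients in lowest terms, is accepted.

R = v + w = -16467/10324*γ1 + 3047/10324*γ2 works: the equal norms (-449/16) guarantee its sandwich swaps v into w.
Answer: -16467/10324*γ1 + 3047/10324*γ2
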